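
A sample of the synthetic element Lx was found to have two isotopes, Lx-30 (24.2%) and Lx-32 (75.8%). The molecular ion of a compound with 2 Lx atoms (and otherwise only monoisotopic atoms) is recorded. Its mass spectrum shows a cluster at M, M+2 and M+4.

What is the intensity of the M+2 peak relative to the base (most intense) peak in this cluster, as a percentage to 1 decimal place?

63.9%

Term probabilities: M 0.0586, M+2 0.3669, M+4 0.5746. Base peak = M+4.
P(M+4) = C(2,2) × 0.242^0 × 0.758^2 = 1 × 1.0000 × 0.574564 = 0.574564 (base)
P(M+2) = C(2,1) × 0.242^1 × 0.758^1 = 2 × 0.2420 × 0.7580 = 0.366872
Relative intensity = 0.366872 / 0.574564 × 100 = 63.9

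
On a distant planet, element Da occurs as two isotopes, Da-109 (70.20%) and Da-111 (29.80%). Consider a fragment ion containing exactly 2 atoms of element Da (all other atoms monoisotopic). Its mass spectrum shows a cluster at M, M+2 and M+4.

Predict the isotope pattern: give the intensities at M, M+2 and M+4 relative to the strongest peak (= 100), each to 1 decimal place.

Expanding (0.7020 + 0.2980)^2:
P(M) = 0.7020^2 = 0.492804
P(M+2) = 2 × 0.7020^1 × 0.2980^1 = 0.418392
P(M+4) = 0.2980^2 = 0.088804
The M peak is largest (0.492804); scaling to 100 gives 100.0 : 84.9 : 18.0.

100.0 : 84.9 : 18.0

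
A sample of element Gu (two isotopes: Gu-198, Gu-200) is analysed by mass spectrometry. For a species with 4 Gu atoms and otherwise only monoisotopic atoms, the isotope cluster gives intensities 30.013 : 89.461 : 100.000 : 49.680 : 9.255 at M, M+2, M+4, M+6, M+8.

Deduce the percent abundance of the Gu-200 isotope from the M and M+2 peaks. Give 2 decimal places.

If p is the fraction of Gu that is Gu-198, then I(M+2)/I(M) = [C(4,1)·p^3·(1−p)] / p^4 = 4·(1−p)/p = 89.461/30.013 = 2.9807
(1−p)/p = 2.9807/4 = 0.7452  ⇒  p = 1/(1 + 0.7452) = 0.5730
Gu-198: 57.30%, Gu-200: 42.70%.

42.70%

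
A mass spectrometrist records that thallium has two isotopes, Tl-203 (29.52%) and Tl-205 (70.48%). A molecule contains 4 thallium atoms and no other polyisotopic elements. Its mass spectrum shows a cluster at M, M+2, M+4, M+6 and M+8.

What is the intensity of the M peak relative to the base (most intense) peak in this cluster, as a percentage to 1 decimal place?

1.8%

Term probabilities: M 0.0076, M+2 0.0725, M+4 0.2597, M+6 0.4134, M+8 0.2468. Base peak = M+6.
P(M+6) = C(4,3) × 0.2952^1 × 0.7048^3 = 4 × 0.2952 × 0.35010449 = 0.413403 (base)
P(M) = C(4,0) × 0.2952^4 × 0.7048^0 = 1 × 0.00759391 × 1.0000 = 0.007594
Relative intensity = 0.007594 / 0.413403 × 100 = 1.8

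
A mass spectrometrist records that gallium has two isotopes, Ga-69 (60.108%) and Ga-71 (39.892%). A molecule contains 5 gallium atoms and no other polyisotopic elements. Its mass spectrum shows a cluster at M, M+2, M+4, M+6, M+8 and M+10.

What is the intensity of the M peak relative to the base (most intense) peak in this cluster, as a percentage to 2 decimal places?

22.70%

(0.60108 + 0.39892)^5 gives M 0.0785, M+2 0.2604, M+4 0.3456, M+6 0.2294, M+8 0.0761, M+10 0.0101; the largest is M+4.
P(M+4) = C(5,2) × 0.60108^3 × 0.39892^2 = 10 × 0.2171685 × 0.15913717 = 0.345596 (base)
P(M) = C(5,0) × 0.60108^5 × 0.39892^0 = 1 × 0.07846236 × 1.0000 = 0.078462
Relative intensity = 0.078462 / 0.345596 × 100 = 22.70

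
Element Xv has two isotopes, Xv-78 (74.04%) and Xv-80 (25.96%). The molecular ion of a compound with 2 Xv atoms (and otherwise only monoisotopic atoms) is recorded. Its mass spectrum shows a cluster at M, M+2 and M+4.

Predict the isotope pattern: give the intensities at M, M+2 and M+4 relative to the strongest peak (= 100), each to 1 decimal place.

100.0 : 70.1 : 12.3

Expanding (0.7404 + 0.2596)^2:
P(M) = 0.7404^2 = 0.548192
P(M+2) = 2 × 0.7404^1 × 0.2596^1 = 0.384416
P(M+4) = 0.2596^2 = 0.067392
The M peak is largest (0.548192); scaling to 100 gives 100.0 : 70.1 : 12.3.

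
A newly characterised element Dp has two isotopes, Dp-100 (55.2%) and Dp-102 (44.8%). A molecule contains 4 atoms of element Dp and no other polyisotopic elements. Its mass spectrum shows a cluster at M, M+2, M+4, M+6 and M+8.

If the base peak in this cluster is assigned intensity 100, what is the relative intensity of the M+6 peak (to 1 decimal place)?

(0.552 + 0.448)^4 gives M 0.0928, M+2 0.3014, M+4 0.3669, M+6 0.1985, M+8 0.0403; the largest is M+4.
P(M+4) = C(4,2) × 0.552^2 × 0.448^2 = 6 × 0.304704 × 0.200704 = 0.366932 (base)
P(M+6) = C(4,3) × 0.552^1 × 0.448^3 = 4 × 0.5520 × 0.08991539 = 0.198533
Relative intensity = 0.198533 / 0.366932 × 100 = 54.1

54.1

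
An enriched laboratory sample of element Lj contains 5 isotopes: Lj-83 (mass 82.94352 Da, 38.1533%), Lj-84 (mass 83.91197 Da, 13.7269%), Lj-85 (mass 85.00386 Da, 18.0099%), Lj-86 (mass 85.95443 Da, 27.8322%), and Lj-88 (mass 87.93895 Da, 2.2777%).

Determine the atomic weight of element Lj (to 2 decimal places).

The abundance-weighted mean is 0.381533 × 82.94352 + 0.137269 × 83.91197 + 0.180099 × 85.00386 + 0.278322 × 85.95443 + 0.022777 × 87.93895
= 31.645690 + 11.518512 + 15.309110 + 23.923009 + 2.002985 = 84.399306 Da

84.40 Da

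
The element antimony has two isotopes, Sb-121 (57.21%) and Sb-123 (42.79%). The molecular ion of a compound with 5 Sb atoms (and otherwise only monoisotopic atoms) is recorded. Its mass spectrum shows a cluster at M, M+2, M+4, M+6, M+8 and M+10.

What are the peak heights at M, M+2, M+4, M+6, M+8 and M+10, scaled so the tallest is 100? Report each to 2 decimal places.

Expanding (0.5721 + 0.4279)^5:
P(M) = 0.5721^5 = 0.061286
P(M+2) = 5 × 0.5721^4 × 0.4279^1 = 0.229192
P(M+4) = 10 × 0.5721^3 × 0.4279^2 = 0.342847
P(M+6) = 10 × 0.5721^2 × 0.4279^3 = 0.256431
P(M+8) = 5 × 0.5721^1 × 0.4279^4 = 0.095898
P(M+10) = 0.4279^5 = 0.014345
The M+4 peak is largest (0.342847); scaling to 100 gives 17.88 : 66.85 : 100.00 : 74.79 : 27.97 : 4.18.

17.88 : 66.85 : 100.00 : 74.79 : 27.97 : 4.18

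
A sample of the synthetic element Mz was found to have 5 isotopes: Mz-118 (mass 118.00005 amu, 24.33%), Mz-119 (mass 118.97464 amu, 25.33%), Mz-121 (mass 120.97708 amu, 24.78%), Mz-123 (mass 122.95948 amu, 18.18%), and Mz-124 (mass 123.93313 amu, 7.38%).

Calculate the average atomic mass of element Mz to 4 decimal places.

The abundance-weighted mean is 0.2433 × 118.00005 + 0.2533 × 118.97464 + 0.2478 × 120.97708 + 0.1818 × 122.95948 + 0.0738 × 123.93313
= 28.709412 + 30.136276 + 29.978120 + 22.354033 + 9.146265 = 120.324106 amu

120.3241 amu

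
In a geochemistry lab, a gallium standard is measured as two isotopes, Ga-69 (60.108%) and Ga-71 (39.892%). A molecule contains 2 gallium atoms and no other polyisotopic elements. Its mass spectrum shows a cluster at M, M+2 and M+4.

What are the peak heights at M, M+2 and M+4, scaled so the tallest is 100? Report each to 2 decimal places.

75.34 : 100.00 : 33.18

Expanding (0.60108 + 0.39892)^2:
P(M) = 0.60108^2 = 0.361297
P(M+2) = 2 × 0.60108^1 × 0.39892^1 = 0.479566
P(M+4) = 0.39892^2 = 0.159137
The M+2 peak is largest (0.479566); scaling to 100 gives 75.34 : 100.00 : 33.18.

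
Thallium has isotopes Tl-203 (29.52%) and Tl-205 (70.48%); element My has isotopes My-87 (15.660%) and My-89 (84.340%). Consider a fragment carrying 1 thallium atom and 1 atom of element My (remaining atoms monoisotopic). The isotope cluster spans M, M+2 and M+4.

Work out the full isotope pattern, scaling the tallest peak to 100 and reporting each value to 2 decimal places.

Thallium pattern (n=1): 0.2952 : 0.7048
Element My pattern (n=1): 0.1566 : 0.8434
Convolve the two distributions (both contribute in 2-u steps):
  M: 0.2952×0.1566 = 0.046228
  M+2: 0.2952×0.8434 + 0.7048×0.1566 = 0.359343
  M+4: 0.7048×0.8434 = 0.594428
Scale to base peak (0.594428) = 100: 7.78 : 60.45 : 100.00

7.78 : 60.45 : 100.00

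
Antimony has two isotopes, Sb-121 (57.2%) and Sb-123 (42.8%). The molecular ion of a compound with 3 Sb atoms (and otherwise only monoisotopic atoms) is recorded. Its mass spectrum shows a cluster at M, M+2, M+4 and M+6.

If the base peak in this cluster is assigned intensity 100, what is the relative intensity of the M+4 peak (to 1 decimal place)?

Binomial terms of (0.572 + 0.428)^3: M 0.1871, M+2 0.4201, M+4 0.3143, M+6 0.0784 → M+2 is the base peak.
P(M+2) = C(3,1) × 0.572^2 × 0.428^1 = 3 × 0.327184 × 0.4280 = 0.420104 (base)
P(M+4) = C(3,2) × 0.572^1 × 0.428^2 = 3 × 0.5720 × 0.183184 = 0.314344
Relative intensity = 0.314344 / 0.420104 × 100 = 74.8

74.8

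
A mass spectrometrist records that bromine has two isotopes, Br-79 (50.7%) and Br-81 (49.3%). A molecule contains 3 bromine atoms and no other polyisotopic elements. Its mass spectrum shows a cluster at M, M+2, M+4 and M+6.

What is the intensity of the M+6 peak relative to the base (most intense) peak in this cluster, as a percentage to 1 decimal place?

31.5%

Binomial terms of (0.507 + 0.493)^3: M 0.1303, M+2 0.3802, M+4 0.3697, M+6 0.1198 → M+2 is the base peak.
P(M+2) = C(3,1) × 0.507^2 × 0.493^1 = 3 × 0.257049 × 0.4930 = 0.380175 (base)
P(M+6) = C(3,3) × 0.507^0 × 0.493^3 = 1 × 1.0000 × 0.11982316 = 0.119823
Relative intensity = 0.119823 / 0.380175 × 100 = 31.5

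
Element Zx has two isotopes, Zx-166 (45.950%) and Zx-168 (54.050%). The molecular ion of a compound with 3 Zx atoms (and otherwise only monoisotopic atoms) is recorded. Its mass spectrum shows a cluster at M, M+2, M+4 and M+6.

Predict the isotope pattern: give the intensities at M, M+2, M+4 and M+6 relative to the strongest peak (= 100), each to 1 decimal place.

24.1 : 85.0 : 100.0 : 39.2

Each Zx atom is independently Zx-166 (p = 0.45950) or Zx-168 (q = 0.54050); the cluster is the binomial expansion (p + q)^3.
P(M) = 0.45950^3 = 0.097019
P(M+2) = 3 × 0.45950^2 × 0.54050^1 = 0.342364
P(M+4) = 3 × 0.45950^1 × 0.54050^2 = 0.402715
P(M+6) = 0.54050^3 = 0.157902
The M+4 peak is largest (0.402715); scaling to 100 gives 24.1 : 85.0 : 100.0 : 39.2.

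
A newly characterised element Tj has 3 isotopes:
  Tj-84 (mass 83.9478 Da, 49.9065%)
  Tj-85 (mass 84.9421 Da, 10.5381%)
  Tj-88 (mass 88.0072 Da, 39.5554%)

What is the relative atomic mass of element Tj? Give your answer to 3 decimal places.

Weight each isotope mass by its fractional abundance: 0.499065 × 83.9478 + 0.105381 × 84.9421 + 0.395554 × 88.0072
= 41.89541 + 8.95128 + 34.81160 = 85.65829 Da

85.658 Da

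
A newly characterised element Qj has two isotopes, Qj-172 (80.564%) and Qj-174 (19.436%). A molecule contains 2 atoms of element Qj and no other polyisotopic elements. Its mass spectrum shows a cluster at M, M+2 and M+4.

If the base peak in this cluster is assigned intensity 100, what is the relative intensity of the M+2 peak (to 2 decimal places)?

(0.80564 + 0.19436)^2 gives M 0.6491, M+2 0.3132, M+4 0.0378; the largest is M.
P(M) = C(2,0) × 0.80564^2 × 0.19436^0 = 1 × 0.64905581 × 1.0000 = 0.649056 (base)
P(M+2) = C(2,1) × 0.80564^1 × 0.19436^1 = 2 × 0.80564 × 0.19436 = 0.313168
Relative intensity = 0.313168 / 0.649056 × 100 = 48.25

48.25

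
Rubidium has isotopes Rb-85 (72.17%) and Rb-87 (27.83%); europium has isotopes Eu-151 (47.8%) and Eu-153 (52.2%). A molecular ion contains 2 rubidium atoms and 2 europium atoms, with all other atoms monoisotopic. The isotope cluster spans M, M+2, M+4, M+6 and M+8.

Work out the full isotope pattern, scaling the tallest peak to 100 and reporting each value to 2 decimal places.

Rubidium pattern (n=2): 0.52085089 : 0.40169822 : 0.07745089
Europium pattern (n=2): 0.228484 : 0.499032 : 0.272484
Convolve the two distributions (both contribute in 2-u steps):
  M: 0.52085089×0.228484 = 0.119006
  M+2: 0.52085089×0.499032 + 0.40169822×0.228484 = 0.351703
  M+4: 0.52085089×0.272484 + 0.40169822×0.499032 + 0.07745089×0.228484 = 0.360080
  M+6: 0.40169822×0.272484 + 0.07745089×0.499032 = 0.148107
  M+8: 0.07745089×0.272484 = 0.021104
Scale to base peak (0.360080) = 100: 33.05 : 97.67 : 100.00 : 41.13 : 5.86

33.05 : 97.67 : 100.00 : 41.13 : 5.86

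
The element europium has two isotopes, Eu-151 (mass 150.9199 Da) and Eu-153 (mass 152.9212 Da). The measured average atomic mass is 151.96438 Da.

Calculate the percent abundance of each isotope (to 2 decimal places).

Eu-151: 47.81%, Eu-153: 52.19%

Let x be the fractional abundance of Eu-151; then Eu-153 has abundance 1 − x.
150.9199·x + 152.9212·(1 − x) = 151.96438
(150.9199 − 152.9212)·x = 151.96438 − 152.9212
x = -0.95682 / -2.0013 = 0.47810 → 47.81% Eu-151, 52.19% Eu-153.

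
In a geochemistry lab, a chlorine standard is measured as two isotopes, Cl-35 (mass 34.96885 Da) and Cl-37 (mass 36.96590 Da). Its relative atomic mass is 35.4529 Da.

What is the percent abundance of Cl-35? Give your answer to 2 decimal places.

75.76%

Writing the weighted mean with unknown fraction x of Cl-35:
34.96885·x + 36.96590·(1 − x) = 35.4529
(34.96885 − 36.96590)·x = 35.4529 − 36.96590
x = -1.51300 / -1.99705 = 0.75762 → 75.76% Cl-35, 24.24% Cl-37.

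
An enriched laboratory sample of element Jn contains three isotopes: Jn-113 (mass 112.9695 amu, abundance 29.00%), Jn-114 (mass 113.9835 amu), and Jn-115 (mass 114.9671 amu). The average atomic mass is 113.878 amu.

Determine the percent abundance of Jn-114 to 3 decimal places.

The remaining 71.00% is split between Jn-114 (fraction x) and Jn-115 (fraction 0.7100 − x).
Substituting: 113.9835x + 114.9671(0.7100 − x) = 81.116845
(113.9835 − 114.9671)x = -0.509796  ⇒  x = 0.51830, y = 0.19170
Jn-114: 51.830%, Jn-115: 19.170%.

51.830%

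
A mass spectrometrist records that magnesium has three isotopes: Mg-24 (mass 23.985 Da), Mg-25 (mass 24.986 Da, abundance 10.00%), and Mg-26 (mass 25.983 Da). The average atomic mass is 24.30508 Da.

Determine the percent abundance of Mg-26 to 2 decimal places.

The remaining 90.00% is split between Mg-24 (fraction x) and Mg-26 (fraction 0.9000 − x).
Substituting: 23.985x + 25.983(0.9000 − x) = 21.80648
(23.985 − 25.983)x = -1.57822  ⇒  x = 0.78990, y = 0.11010
Mg-24: 78.99%, Mg-26: 11.01%.

11.01%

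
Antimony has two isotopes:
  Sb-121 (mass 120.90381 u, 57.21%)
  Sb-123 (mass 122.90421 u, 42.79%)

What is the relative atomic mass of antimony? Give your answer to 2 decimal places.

The abundance-weighted mean is 0.5721 × 120.90381 + 0.4279 × 122.90421
= 69.169070 + 52.590711 = 121.759781 u

121.76 u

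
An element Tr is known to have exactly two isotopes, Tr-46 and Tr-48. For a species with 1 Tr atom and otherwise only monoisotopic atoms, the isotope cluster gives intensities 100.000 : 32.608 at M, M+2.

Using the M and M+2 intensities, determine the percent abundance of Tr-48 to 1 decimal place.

If p is the fraction of Tr that is Tr-46, then I(M+2)/I(M) = [C(1,1)·p^0·(1−p)] / p^1 = 1·(1−p)/p = 32.608/100.000 = 0.3261
(1−p)/p = 0.3261/1 = 0.3261  ⇒  p = 1/(1 + 0.3261) = 0.7541
Tr-46: 75.4%, Tr-48: 24.6%.

24.6%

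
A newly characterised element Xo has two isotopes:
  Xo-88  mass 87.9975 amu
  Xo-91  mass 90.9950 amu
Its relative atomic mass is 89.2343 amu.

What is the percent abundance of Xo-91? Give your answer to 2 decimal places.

Writing the weighted mean with unknown fraction x of Xo-88:
87.9975·x + 90.9950·(1 − x) = 89.2343
(87.9975 − 90.9950)·x = 89.2343 − 90.9950
x = -1.7607 / -2.9975 = 0.58739 → 58.74% Xo-88, 41.26% Xo-91.

41.26%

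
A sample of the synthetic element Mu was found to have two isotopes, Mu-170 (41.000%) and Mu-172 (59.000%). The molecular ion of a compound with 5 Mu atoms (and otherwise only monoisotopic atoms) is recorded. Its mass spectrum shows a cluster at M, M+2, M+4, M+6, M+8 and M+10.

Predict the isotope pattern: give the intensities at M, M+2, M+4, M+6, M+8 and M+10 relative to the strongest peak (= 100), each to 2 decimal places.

3.36 : 24.15 : 69.49 : 100.00 : 71.95 : 20.71

The 5 Mu atoms are independent, so intensities follow the terms of (0.41000 + 0.59000)^5.
P(M) = 0.41000^5 = 0.011586
P(M+2) = 5 × 0.41000^4 × 0.59000^1 = 0.083360
P(M+4) = 10 × 0.41000^3 × 0.59000^2 = 0.239914
P(M+6) = 10 × 0.41000^2 × 0.59000^3 = 0.345242
P(M+8) = 5 × 0.41000^1 × 0.59000^4 = 0.248406
P(M+10) = 0.59000^5 = 0.071492
The M+6 peak is largest (0.345242); scaling to 100 gives 3.36 : 24.15 : 69.49 : 100.00 : 71.95 : 20.71.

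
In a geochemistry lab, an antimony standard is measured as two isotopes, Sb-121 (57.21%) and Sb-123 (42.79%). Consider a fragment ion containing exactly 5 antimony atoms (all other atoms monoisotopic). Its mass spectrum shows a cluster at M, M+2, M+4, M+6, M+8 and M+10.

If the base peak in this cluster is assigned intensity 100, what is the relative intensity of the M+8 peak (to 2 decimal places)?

27.97

(0.5721 + 0.4279)^5 gives M 0.0613, M+2 0.2292, M+4 0.3428, M+6 0.2564, M+8 0.0959, M+10 0.0143; the largest is M+4.
P(M+4) = C(5,2) × 0.5721^3 × 0.4279^2 = 10 × 0.18724742 × 0.18309841 = 0.342847 (base)
P(M+8) = C(5,4) × 0.5721^1 × 0.4279^4 = 5 × 0.5721 × 0.03352503 = 0.095898
Relative intensity = 0.095898 / 0.342847 × 100 = 27.97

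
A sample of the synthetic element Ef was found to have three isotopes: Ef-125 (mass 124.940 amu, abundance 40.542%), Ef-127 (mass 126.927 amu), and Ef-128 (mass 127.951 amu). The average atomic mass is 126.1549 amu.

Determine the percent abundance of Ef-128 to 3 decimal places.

3.269%

The remaining 59.458% is split between Ef-127 (fraction x) and Ef-128 (fraction 0.59458 − x).
Substituting: 126.927x + 127.951(0.59458 − x) = 75.5017252
(126.927 − 127.951)x = -0.57538038  ⇒  x = 0.56189, y = 0.03269
Ef-127: 56.189%, Ef-128: 3.269%.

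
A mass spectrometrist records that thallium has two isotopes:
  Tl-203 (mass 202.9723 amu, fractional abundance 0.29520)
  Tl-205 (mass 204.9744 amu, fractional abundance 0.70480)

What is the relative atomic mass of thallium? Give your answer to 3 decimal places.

204.383 amu

Ar = Σ fᵢ·mᵢ = 0.29520 × 202.9723 + 0.70480 × 204.9744
= 59.91742 + 144.46596 = 204.38338 amu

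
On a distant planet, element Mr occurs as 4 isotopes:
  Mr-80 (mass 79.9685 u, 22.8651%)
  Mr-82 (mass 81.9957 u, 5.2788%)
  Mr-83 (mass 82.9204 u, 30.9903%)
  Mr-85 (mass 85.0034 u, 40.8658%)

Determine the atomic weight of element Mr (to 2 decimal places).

Average mass = Σ (abundance × isotope mass) = 0.228651 × 79.9685 + 0.052788 × 81.9957 + 0.309903 × 82.9204 + 0.408658 × 85.0034
= 18.28488 + 4.32839 + 25.69728 + 34.73732 = 83.04787 u

83.05 u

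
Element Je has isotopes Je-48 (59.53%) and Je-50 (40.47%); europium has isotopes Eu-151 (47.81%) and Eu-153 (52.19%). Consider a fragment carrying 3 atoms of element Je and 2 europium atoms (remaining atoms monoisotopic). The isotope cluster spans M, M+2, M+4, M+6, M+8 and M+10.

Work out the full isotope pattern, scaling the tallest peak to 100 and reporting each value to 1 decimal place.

Element Je pattern (n=3): 0.21096366 : 0.4302553 : 0.29249843 : 0.06628261
Europium pattern (n=2): 0.22857961 : 0.49904078 : 0.27237961
Convolve the two distributions (both contribute in 2-u steps):
  M: 0.21096366×0.22857961 = 0.048222
  M+2: 0.21096366×0.49904078 + 0.4302553×0.22857961 = 0.203627
  M+4: 0.21096366×0.27237961 + 0.4302553×0.49904078 + 0.29249843×0.22857961 = 0.339036
  M+6: 0.4302553×0.27237961 + 0.29249843×0.49904078 + 0.06628261×0.22857961 = 0.278312
  M+8: 0.29249843×0.27237961 + 0.06628261×0.49904078 = 0.112748
  M+10: 0.06628261×0.27237961 = 0.018054
Scale to base peak (0.339036) = 100: 14.2 : 60.1 : 100.0 : 82.1 : 33.3 : 5.3

14.2 : 60.1 : 100.0 : 82.1 : 33.3 : 5.3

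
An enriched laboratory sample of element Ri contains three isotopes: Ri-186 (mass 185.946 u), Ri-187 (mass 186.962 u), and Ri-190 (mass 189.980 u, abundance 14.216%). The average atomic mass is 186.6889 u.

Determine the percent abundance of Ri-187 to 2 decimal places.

16.68%

The remaining 85.784% is split between Ri-186 (fraction x) and Ri-187 (fraction 0.85784 − x).
Substituting: 185.946x + 186.962(0.85784 − x) = 159.6813432
(185.946 − 186.962)x = -0.70213888  ⇒  x = 0.69108, y = 0.16676
Ri-186: 69.11%, Ri-187: 16.68%.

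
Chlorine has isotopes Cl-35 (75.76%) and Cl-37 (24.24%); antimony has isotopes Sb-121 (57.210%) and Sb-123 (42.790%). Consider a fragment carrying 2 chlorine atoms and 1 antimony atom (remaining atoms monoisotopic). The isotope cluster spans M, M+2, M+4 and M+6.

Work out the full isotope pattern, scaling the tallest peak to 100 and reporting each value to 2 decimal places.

Chlorine pattern (n=2): 0.57395776 : 0.36728448 : 0.05875776
Antimony pattern (n=1): 0.5721 : 0.4279
Convolve the two distributions (both contribute in 2-u steps):
  M: 0.57395776×0.5721 = 0.328361
  M+2: 0.57395776×0.4279 + 0.36728448×0.5721 = 0.455720
  M+4: 0.36728448×0.4279 + 0.05875776×0.5721 = 0.190776
  M+6: 0.05875776×0.4279 = 0.025142
Scale to base peak (0.455720) = 100: 72.05 : 100.00 : 41.86 : 5.52

72.05 : 100.00 : 41.86 : 5.52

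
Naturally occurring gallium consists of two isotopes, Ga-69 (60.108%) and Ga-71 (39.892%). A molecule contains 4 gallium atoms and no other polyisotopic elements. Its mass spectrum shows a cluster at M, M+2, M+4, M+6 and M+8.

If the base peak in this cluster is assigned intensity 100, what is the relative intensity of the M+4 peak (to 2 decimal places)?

Term probabilities: M 0.1305, M+2 0.3465, M+4 0.3450, M+6 0.1526, M+8 0.0253. Base peak = M+2.
P(M+2) = C(4,1) × 0.60108^3 × 0.39892^1 = 4 × 0.2171685 × 0.39892 = 0.346531 (base)
P(M+4) = C(4,2) × 0.60108^2 × 0.39892^2 = 6 × 0.36129717 × 0.15913717 = 0.344975
Relative intensity = 0.344975 / 0.346531 × 100 = 99.55

99.55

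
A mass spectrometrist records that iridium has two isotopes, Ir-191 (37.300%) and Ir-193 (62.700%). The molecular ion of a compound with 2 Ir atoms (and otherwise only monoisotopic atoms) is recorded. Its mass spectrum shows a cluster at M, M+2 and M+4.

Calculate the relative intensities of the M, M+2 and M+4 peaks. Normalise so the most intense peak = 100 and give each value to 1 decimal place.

Each Ir atom is independently Ir-191 (p = 0.37300) or Ir-193 (q = 0.62700); the cluster is the binomial expansion (p + q)^2.
P(M) = 0.37300^2 = 0.139129
P(M+2) = 2 × 0.37300^1 × 0.62700^1 = 0.467742
P(M+4) = 0.62700^2 = 0.393129
The M+2 peak is largest (0.467742); scaling to 100 gives 29.7 : 100.0 : 84.0.

29.7 : 100.0 : 84.0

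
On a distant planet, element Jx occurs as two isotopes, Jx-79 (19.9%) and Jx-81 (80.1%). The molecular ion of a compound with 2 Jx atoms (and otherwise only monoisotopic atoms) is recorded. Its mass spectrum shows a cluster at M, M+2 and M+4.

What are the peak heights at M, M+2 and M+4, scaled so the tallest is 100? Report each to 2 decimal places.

The 2 Jx atoms are independent, so intensities follow the terms of (0.199 + 0.801)^2.
P(M) = 0.199^2 = 0.039601
P(M+2) = 2 × 0.199^1 × 0.801^1 = 0.318798
P(M+4) = 0.801^2 = 0.641601
The M+4 peak is largest (0.641601); scaling to 100 gives 6.17 : 49.69 : 100.00.

6.17 : 49.69 : 100.00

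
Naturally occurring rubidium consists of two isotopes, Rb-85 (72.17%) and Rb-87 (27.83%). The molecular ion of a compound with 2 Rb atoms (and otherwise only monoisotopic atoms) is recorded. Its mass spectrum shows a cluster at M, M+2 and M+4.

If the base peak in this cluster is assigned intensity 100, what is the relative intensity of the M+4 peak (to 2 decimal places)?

14.87

Term probabilities: M 0.5209, M+2 0.4017, M+4 0.0775. Base peak = M.
P(M) = C(2,0) × 0.7217^2 × 0.2783^0 = 1 × 0.52085089 × 1.0000 = 0.520851 (base)
P(M+4) = C(2,2) × 0.7217^0 × 0.2783^2 = 1 × 1.0000 × 0.07745089 = 0.077451
Relative intensity = 0.077451 / 0.520851 × 100 = 14.87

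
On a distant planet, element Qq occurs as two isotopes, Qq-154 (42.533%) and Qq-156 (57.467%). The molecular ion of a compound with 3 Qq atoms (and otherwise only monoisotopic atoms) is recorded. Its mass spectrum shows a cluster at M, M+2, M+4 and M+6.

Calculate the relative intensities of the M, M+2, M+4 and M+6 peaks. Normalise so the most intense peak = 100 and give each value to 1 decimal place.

Each Qq atom is independently Qq-154 (p = 0.42533) or Qq-156 (q = 0.57467); the cluster is the binomial expansion (p + q)^3.
P(M) = 0.42533^3 = 0.076945
P(M+2) = 3 × 0.42533^2 × 0.57467^1 = 0.311883
P(M+4) = 3 × 0.42533^1 × 0.57467^2 = 0.421390
P(M+6) = 0.57467^3 = 0.189782
The M+4 peak is largest (0.421390); scaling to 100 gives 18.3 : 74.0 : 100.0 : 45.0.

18.3 : 74.0 : 100.0 : 45.0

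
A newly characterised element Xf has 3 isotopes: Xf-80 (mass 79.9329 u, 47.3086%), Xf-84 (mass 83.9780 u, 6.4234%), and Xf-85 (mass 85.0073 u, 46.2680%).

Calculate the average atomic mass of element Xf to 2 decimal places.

Average mass = Σ (abundance × isotope mass) = 0.473086 × 79.9329 + 0.064234 × 83.9780 + 0.462680 × 85.0073
= 37.81514 + 5.39424 + 39.33118 = 82.54056 u

82.54 u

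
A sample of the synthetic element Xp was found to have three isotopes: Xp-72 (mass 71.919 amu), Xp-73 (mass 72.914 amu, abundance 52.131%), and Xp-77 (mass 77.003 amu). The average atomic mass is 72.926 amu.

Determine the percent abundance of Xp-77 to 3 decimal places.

9.605%

The remaining 47.869% is split between Xp-72 (fraction x) and Xp-77 (fraction 0.47869 − x).
Substituting: 71.919x + 77.003(0.47869 − x) = 34.91520266
(71.919 − 77.003)x = -1.94536341  ⇒  x = 0.38264, y = 0.09605
Xp-72: 38.264%, Xp-77: 9.605%.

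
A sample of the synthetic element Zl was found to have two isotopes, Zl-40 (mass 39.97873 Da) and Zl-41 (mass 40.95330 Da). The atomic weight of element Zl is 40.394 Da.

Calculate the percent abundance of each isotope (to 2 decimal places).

Zl-40: 57.39%, Zl-41: 42.61%

With x = fraction of Zl-40 (so Zl-41 is 1 − x):
39.97873·x + 40.95330·(1 − x) = 40.394
(39.97873 − 40.95330)·x = 40.394 − 40.95330
x = -0.55930 / -0.97457 = 0.57389 → 57.39% Zl-40, 42.61% Zl-41.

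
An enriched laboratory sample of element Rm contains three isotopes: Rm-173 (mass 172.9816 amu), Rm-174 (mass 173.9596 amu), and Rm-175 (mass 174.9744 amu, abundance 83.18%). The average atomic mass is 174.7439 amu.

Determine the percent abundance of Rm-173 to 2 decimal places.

Let x and y be the fractions of Rm-173 and Rm-174. Then x + y = 1 − 0.8318 = 0.1682 and 172.9816x + 173.9596y = 174.7439 − 0.8318×174.9744 = 29.20019408.
Substituting: 172.9816x + 173.9596(0.1682 − x) = 29.20019408
(172.9816 − 173.9596)x = -0.05981064  ⇒  x = 0.06116, y = 0.10704
Rm-173: 6.12%, Rm-174: 10.70%.

6.12%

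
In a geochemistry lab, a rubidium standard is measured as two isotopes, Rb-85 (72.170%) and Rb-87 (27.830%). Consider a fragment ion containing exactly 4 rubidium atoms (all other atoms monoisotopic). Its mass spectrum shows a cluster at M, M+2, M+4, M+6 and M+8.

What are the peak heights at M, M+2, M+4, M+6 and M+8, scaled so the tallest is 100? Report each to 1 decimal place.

Each Rb atom is independently Rb-85 (p = 0.72170) or Rb-87 (q = 0.27830); the cluster is the binomial expansion (p + q)^4.
P(M) = 0.72170^4 = 0.271286
P(M+2) = 4 × 0.72170^3 × 0.27830^1 = 0.418450
P(M+4) = 6 × 0.72170^2 × 0.27830^2 = 0.242042
P(M+6) = 4 × 0.72170^1 × 0.27830^3 = 0.062224
P(M+8) = 0.27830^4 = 0.005999
The M+2 peak is largest (0.418450); scaling to 100 gives 64.8 : 100.0 : 57.8 : 14.9 : 1.4.

64.8 : 100.0 : 57.8 : 14.9 : 1.4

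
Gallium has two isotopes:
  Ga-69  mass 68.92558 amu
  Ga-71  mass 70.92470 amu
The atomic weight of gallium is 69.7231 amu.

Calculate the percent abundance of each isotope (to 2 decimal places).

Writing the weighted mean with unknown fraction x of Ga-69:
68.92558·x + 70.92470·(1 − x) = 69.7231
(68.92558 − 70.92470)·x = 69.7231 − 70.92470
x = -1.20160 / -1.99912 = 0.60106 → 60.11% Ga-69, 39.89% Ga-71.

Ga-69: 60.11%, Ga-71: 39.89%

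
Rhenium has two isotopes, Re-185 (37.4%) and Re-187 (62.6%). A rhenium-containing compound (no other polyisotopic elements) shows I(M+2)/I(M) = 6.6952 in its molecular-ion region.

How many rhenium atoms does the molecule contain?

With n Re atoms, P(M+2)/P(M) = C(n,1)·p^(n−1)q / p^n = n·q/p = n · 0.626/0.374.
n = 6.6952 × 0.374/0.626 = 4.00 ≈ 4

4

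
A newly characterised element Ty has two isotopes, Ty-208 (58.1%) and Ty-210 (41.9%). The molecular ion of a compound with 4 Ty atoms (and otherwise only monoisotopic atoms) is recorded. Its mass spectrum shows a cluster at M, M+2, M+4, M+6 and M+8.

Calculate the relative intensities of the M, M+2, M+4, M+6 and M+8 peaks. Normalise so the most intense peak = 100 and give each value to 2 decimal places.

32.05 : 92.44 : 100.00 : 48.08 : 8.67

Expanding (0.581 + 0.419)^4:
P(M) = 0.581^4 = 0.113947
P(M+2) = 4 × 0.581^3 × 0.419^1 = 0.328702
P(M+4) = 6 × 0.581^2 × 0.419^2 = 0.355575
P(M+6) = 4 × 0.581^1 × 0.419^3 = 0.170954
P(M+8) = 0.419^4 = 0.030822
The M+4 peak is largest (0.355575); scaling to 100 gives 32.05 : 92.44 : 100.00 : 48.08 : 8.67.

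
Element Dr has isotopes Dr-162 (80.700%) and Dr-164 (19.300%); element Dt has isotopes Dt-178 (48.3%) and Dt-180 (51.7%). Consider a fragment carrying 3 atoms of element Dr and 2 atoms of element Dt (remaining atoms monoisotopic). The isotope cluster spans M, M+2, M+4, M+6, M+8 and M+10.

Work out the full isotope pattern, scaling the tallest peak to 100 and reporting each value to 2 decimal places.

Element Dr pattern (n=3): 0.52555794 : 0.37707317 : 0.09017983 : 0.00718906
Element Dt pattern (n=2): 0.233289 : 0.499422 : 0.267289
Convolve the two distributions (both contribute in 2-u steps):
  M: 0.52555794×0.233289 = 0.122607
  M+2: 0.52555794×0.499422 + 0.37707317×0.233289 = 0.350442
  M+4: 0.52555794×0.267289 + 0.37707317×0.499422 + 0.09017983×0.233289 = 0.349832
  M+6: 0.37707317×0.267289 + 0.09017983×0.499422 + 0.00718906×0.233289 = 0.147502
  M+8: 0.09017983×0.267289 + 0.00718906×0.499422 = 0.027694
  M+10: 0.00718906×0.267289 = 0.001922
Scale to base peak (0.350442) = 100: 34.99 : 100.00 : 99.83 : 42.09 : 7.90 : 0.55

34.99 : 100.00 : 99.83 : 42.09 : 7.90 : 0.55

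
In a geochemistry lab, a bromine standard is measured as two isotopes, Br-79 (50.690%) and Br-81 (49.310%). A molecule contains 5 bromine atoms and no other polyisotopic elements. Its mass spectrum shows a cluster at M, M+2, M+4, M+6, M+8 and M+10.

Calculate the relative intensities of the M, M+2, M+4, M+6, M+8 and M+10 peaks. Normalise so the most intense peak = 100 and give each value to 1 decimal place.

The 5 Br atoms are independent, so intensities follow the terms of (0.50690 + 0.49310)^5.
P(M) = 0.50690^5 = 0.033467
P(M+2) = 5 × 0.50690^4 × 0.49310^1 = 0.162777
P(M+4) = 10 × 0.50690^3 × 0.49310^2 = 0.316692
P(M+6) = 10 × 0.50690^2 × 0.49310^3 = 0.308070
P(M+8) = 5 × 0.50690^1 × 0.49310^4 = 0.149842
P(M+10) = 0.49310^5 = 0.029152
The M+4 peak is largest (0.316692); scaling to 100 gives 10.6 : 51.4 : 100.0 : 97.3 : 47.3 : 9.2.

10.6 : 51.4 : 100.0 : 97.3 : 47.3 : 9.2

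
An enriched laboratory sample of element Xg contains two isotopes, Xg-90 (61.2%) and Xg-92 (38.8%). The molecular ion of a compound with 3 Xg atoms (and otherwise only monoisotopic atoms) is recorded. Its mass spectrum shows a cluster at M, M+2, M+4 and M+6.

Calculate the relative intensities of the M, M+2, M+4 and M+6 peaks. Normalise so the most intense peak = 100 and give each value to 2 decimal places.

Expanding (0.612 + 0.388)^3:
P(M) = 0.612^3 = 0.229221
P(M+2) = 3 × 0.612^2 × 0.388^1 = 0.435969
P(M+4) = 3 × 0.612^1 × 0.388^2 = 0.276399
P(M+6) = 0.388^3 = 0.058411
The M+2 peak is largest (0.435969); scaling to 100 gives 52.58 : 100.00 : 63.40 : 13.40.

52.58 : 100.00 : 63.40 : 13.40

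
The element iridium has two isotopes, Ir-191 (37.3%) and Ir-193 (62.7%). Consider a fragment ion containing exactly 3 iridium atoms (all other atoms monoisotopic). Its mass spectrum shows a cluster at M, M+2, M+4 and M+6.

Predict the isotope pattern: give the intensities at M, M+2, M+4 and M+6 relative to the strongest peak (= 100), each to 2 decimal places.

Expanding (0.373 + 0.627)^3:
P(M) = 0.373^3 = 0.051895
P(M+2) = 3 × 0.373^2 × 0.627^1 = 0.261702
P(M+4) = 3 × 0.373^1 × 0.627^2 = 0.439911
P(M+6) = 0.627^3 = 0.246492
The M+4 peak is largest (0.439911); scaling to 100 gives 11.80 : 59.49 : 100.00 : 56.03.

11.80 : 59.49 : 100.00 : 56.03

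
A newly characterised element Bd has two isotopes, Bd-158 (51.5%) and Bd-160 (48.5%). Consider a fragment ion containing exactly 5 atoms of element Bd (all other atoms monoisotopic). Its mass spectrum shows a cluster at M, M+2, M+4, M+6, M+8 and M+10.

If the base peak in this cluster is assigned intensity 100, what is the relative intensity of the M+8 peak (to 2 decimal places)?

Binomial terms of (0.515 + 0.485)^5: M 0.0362, M+2 0.1706, M+4 0.3213, M+6 0.3026, M+8 0.1425, M+10 0.0268 → M+4 is the base peak.
P(M+4) = C(5,2) × 0.515^3 × 0.485^2 = 10 × 0.13659088 × 0.235225 = 0.321296 (base)
P(M+8) = C(5,4) × 0.515^1 × 0.485^4 = 5 × 0.5150 × 0.0553308 = 0.142477
Relative intensity = 0.142477 / 0.321296 × 100 = 44.34

44.34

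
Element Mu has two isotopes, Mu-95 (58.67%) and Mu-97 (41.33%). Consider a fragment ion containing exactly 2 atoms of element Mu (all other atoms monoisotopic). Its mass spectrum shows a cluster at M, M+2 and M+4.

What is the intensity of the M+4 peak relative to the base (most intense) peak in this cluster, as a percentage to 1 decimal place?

Term probabilities: M 0.3442, M+2 0.4850, M+4 0.1708. Base peak = M+2.
P(M+2) = C(2,1) × 0.5867^1 × 0.4133^1 = 2 × 0.5867 × 0.4133 = 0.484966 (base)
P(M+4) = C(2,2) × 0.5867^0 × 0.4133^2 = 1 × 1.0000 × 0.17081689 = 0.170817
Relative intensity = 0.170817 / 0.484966 × 100 = 35.2

35.2%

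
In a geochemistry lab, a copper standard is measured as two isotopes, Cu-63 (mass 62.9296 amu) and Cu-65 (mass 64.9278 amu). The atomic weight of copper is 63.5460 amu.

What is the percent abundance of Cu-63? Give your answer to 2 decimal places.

69.15%

With x = fraction of Cu-63 (so Cu-65 is 1 − x):
62.9296·x + 64.9278·(1 − x) = 63.5460
(62.9296 − 64.9278)·x = 63.5460 − 64.9278
x = -1.3818 / -1.9982 = 0.69152 → 69.15% Cu-63, 30.85% Cu-65.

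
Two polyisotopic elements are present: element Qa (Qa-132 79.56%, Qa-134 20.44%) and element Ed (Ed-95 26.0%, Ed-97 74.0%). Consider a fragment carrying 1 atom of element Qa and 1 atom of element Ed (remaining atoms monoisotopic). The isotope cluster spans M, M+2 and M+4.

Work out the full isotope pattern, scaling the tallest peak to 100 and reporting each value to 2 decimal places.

32.23 : 100.00 : 23.56

Element Qa pattern (n=1): 0.7956 : 0.2044
Element Ed pattern (n=1): 0.2600 : 0.7400
Convolve the two distributions (both contribute in 2-u steps):
  M: 0.7956×0.2600 = 0.206856
  M+2: 0.7956×0.7400 + 0.2044×0.2600 = 0.641888
  M+4: 0.2044×0.7400 = 0.151256
Scale to base peak (0.641888) = 100: 32.23 : 100.00 : 23.56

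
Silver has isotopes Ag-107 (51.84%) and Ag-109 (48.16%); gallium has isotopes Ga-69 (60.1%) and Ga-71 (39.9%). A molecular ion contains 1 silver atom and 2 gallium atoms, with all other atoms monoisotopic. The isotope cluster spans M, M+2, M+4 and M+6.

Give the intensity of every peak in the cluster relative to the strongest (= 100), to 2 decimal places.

Silver pattern (n=1): 0.5184 : 0.4816
Gallium pattern (n=2): 0.361201 : 0.479598 : 0.159201
Convolve the two distributions (both contribute in 2-u steps):
  M: 0.5184×0.361201 = 0.187247
  M+2: 0.5184×0.479598 + 0.4816×0.361201 = 0.422578
  M+4: 0.5184×0.159201 + 0.4816×0.479598 = 0.313504
  M+6: 0.4816×0.159201 = 0.076671
Scale to base peak (0.422578) = 100: 44.31 : 100.00 : 74.19 : 18.14

44.31 : 100.00 : 74.19 : 18.14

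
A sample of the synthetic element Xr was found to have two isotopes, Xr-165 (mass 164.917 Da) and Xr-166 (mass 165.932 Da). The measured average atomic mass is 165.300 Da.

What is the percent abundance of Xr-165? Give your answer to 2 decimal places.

Writing the weighted mean with unknown fraction x of Xr-165:
164.917·x + 165.932·(1 − x) = 165.300
(164.917 − 165.932)·x = 165.300 − 165.932
x = -0.632 / -1.015 = 0.62266 → 62.27% Xr-165, 37.73% Xr-166.

62.27%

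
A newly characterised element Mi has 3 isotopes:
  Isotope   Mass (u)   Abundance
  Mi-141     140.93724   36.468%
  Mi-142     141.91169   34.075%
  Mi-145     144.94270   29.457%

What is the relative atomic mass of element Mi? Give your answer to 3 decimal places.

Weight each isotope mass by its fractional abundance: 0.36468 × 140.93724 + 0.34075 × 141.91169 + 0.29457 × 144.94270
= 51.396993 + 48.356408 + 42.695771 = 142.449172 u

142.449 u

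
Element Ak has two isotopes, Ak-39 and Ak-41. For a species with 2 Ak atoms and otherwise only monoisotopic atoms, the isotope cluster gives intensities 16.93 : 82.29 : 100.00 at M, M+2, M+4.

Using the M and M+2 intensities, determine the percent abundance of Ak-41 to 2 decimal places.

70.85%

If p is the fraction of Ak that is Ak-39, then I(M+2)/I(M) = [C(2,1)·p^1·(1−p)] / p^2 = 2·(1−p)/p = 82.29/16.93 = 4.8606
(1−p)/p = 4.8606/2 = 2.4303  ⇒  p = 1/(1 + 2.4303) = 0.2915
Ak-39: 29.15%, Ak-41: 70.85%.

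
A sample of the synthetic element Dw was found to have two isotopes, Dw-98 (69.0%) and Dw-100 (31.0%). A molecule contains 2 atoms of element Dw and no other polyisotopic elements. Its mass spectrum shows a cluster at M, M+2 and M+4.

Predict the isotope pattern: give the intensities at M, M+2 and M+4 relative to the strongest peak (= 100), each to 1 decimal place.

100.0 : 89.9 : 20.2

Each Dw atom is independently Dw-98 (p = 0.690) or Dw-100 (q = 0.310); the cluster is the binomial expansion (p + q)^2.
P(M) = 0.690^2 = 0.476100
P(M+2) = 2 × 0.690^1 × 0.310^1 = 0.427800
P(M+4) = 0.310^2 = 0.096100
The M peak is largest (0.476100); scaling to 100 gives 100.0 : 89.9 : 20.2.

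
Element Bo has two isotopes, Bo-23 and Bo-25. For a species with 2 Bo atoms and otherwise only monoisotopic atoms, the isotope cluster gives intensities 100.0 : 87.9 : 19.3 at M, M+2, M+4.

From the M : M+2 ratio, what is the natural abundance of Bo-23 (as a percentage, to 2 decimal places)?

69.47%

If p is the fraction of Bo that is Bo-23, then I(M+2)/I(M) = [C(2,1)·p^1·(1−p)] / p^2 = 2·(1−p)/p = 87.9/100.0 = 0.8790
(1−p)/p = 0.8790/2 = 0.4395  ⇒  p = 1/(1 + 0.4395) = 0.6947
Bo-23: 69.47%, Bo-25: 30.53%.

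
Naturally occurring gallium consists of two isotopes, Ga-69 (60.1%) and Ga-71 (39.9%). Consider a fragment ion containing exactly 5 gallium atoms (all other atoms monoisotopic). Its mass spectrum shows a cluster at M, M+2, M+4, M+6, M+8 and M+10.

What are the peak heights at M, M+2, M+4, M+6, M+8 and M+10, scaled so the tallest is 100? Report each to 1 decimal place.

22.7 : 75.3 : 100.0 : 66.4 : 22.0 : 2.9

The 5 Ga atoms are independent, so intensities follow the terms of (0.601 + 0.399)^5.
P(M) = 0.601^5 = 0.078410
P(M+2) = 5 × 0.601^4 × 0.399^1 = 0.260280
P(M+4) = 10 × 0.601^3 × 0.399^2 = 0.345596
P(M+6) = 10 × 0.601^2 × 0.399^3 = 0.229439
P(M+8) = 5 × 0.601^1 × 0.399^4 = 0.076162
P(M+10) = 0.399^5 = 0.010113
The M+4 peak is largest (0.345596); scaling to 100 gives 22.7 : 75.3 : 100.0 : 66.4 : 22.0 : 2.9.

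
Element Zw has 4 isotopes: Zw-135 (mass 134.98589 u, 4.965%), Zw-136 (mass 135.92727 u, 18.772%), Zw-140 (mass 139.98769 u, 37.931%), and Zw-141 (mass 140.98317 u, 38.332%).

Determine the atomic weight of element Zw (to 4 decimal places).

139.3587 u

Ar = Σ fᵢ·mᵢ = 0.04965 × 134.98589 + 0.18772 × 135.92727 + 0.37931 × 139.98769 + 0.38332 × 140.98317
= 6.702049 + 25.516267 + 53.098731 + 54.041669 = 139.358716 u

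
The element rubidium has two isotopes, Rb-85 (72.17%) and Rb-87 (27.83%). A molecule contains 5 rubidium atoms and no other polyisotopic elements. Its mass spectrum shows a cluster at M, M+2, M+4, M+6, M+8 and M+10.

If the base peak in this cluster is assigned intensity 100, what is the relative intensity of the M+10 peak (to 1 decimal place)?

(0.7217 + 0.2783)^5 gives M 0.1958, M+2 0.3775, M+4 0.2911, M+6 0.1123, M+8 0.0216, M+10 0.0017; the largest is M+2.
P(M+2) = C(5,1) × 0.7217^4 × 0.2783^1 = 5 × 0.27128565 × 0.2783 = 0.377494 (base)
P(M+10) = C(5,5) × 0.7217^0 × 0.2783^5 = 1 × 1.0000 × 0.00166942 = 0.001669
Relative intensity = 0.001669 / 0.377494 × 100 = 0.4

0.4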